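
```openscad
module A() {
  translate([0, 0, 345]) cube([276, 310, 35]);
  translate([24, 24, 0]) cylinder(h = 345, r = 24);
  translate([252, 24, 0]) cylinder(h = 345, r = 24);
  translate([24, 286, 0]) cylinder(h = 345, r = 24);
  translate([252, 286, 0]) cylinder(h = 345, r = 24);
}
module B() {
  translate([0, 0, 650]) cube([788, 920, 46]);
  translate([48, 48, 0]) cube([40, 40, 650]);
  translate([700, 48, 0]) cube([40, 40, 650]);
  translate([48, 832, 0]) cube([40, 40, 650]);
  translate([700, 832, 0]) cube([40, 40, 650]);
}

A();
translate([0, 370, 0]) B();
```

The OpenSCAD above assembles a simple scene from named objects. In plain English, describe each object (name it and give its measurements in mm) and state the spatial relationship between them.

A is a simple wooden stool: a rectangular seat 276 mm (x) by 310 mm (y), 35 mm thick, top face at z = 380 mm, on four round legs, each 48 mm in diameter. The legs rest on z = 0, each leg's axis is inset half a diameter from the nearest pair of seat edges (so the leg's bounding box is flush with the corner).

B is a table with a 788×920 mm rectangular top, 46 mm thick, top surface at z = 696 mm, supported by four 40×40 mm square legs, each inset 48 mm from the nearest pair of top edges, running from the floor.

The table is on the floor beside the stool on its +y side.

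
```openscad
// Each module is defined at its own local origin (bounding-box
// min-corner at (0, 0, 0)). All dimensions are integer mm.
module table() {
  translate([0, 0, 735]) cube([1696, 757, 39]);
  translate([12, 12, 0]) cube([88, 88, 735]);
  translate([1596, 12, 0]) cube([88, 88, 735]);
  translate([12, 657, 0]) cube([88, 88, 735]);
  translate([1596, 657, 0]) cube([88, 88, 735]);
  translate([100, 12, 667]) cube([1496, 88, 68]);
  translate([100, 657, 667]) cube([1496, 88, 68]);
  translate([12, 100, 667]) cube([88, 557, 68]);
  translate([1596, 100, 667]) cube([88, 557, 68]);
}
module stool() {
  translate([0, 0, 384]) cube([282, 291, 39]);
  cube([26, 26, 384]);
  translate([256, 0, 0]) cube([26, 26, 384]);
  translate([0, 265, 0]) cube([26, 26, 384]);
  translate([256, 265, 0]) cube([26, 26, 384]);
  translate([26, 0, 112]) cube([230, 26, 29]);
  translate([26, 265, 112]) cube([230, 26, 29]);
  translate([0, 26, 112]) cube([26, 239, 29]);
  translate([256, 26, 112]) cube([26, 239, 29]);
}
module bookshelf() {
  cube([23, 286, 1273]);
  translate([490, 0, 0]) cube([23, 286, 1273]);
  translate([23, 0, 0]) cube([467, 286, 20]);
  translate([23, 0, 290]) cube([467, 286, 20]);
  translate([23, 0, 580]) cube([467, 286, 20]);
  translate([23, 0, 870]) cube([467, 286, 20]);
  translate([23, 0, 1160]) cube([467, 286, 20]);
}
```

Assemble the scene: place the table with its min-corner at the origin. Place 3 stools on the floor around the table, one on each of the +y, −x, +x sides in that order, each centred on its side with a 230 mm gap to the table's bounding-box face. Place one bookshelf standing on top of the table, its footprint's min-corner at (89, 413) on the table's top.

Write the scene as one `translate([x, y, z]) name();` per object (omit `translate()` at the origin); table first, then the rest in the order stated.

table();
translate([707, 987, 0]) stool();
translate([-512, 233, 0]) stool();
translate([1926, 233, 0]) stool();
translate([89, 413, 774]) bookshelf();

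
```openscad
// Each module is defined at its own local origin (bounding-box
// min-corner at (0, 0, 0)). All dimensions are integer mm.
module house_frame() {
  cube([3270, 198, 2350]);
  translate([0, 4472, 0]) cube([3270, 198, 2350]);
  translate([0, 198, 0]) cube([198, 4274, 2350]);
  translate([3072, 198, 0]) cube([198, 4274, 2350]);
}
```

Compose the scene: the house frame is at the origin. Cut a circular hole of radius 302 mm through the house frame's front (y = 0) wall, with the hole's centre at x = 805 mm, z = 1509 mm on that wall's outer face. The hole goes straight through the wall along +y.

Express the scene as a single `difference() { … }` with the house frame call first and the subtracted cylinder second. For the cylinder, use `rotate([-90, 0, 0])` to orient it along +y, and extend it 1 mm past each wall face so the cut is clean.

difference() {
  house_frame();
  translate([805, -1, 1509]) rotate([-90, 0, 0]) cylinder(h = 200, r = 302);
}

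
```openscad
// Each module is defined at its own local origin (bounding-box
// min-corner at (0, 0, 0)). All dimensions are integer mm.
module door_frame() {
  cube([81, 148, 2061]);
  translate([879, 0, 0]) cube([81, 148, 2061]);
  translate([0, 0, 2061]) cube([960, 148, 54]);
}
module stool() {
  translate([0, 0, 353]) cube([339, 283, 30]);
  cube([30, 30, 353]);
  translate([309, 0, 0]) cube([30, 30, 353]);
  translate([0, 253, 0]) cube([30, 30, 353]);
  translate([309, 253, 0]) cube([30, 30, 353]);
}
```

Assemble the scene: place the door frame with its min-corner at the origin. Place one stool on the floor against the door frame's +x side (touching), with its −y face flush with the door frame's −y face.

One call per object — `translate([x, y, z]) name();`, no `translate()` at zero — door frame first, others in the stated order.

door_frame();
translate([960, 0, 0]) stool();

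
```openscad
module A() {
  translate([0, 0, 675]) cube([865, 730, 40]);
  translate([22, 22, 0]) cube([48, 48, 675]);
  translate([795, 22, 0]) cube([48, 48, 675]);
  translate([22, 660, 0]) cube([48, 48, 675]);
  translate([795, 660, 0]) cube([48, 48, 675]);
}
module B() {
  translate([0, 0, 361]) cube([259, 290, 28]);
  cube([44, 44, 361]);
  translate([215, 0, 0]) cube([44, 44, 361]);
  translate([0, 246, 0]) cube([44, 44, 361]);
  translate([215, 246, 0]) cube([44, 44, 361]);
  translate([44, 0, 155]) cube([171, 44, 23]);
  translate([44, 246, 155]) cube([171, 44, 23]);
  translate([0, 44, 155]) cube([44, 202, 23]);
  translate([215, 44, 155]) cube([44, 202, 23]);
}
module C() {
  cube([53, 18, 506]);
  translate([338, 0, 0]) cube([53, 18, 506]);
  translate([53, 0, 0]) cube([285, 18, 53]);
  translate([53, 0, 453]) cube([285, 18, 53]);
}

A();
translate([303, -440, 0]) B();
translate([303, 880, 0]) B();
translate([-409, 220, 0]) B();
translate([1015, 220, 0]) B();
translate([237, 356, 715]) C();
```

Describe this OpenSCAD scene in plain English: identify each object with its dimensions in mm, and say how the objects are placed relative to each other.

A is a table: top 865 mm (x) × 730 mm (y), 40 mm thick, upper face at z = 715 mm, on four 48×48 mm square legs, each inset 22 mm from the nearest pair of top edges, running from z = 0 to the bottom of the top.

B is a simple wooden stool: a rectangular seat 259 mm (x) by 290 mm (y), 28 mm thick, top face at z = 389 mm, on four square legs, each 44×44 mm in cross-section. The legs rest on z = 0, each flush with a corner of the seat. Four stretchers, 44 mm wide and 23 mm tall, connect adjacent legs with their undersides at z = 155 mm, each running between the inner faces of the legs it joins and aligned with the legs' outer faces on the other axis.

C is a rectangular picture frame lying in the x–z plane (depth along y). The opening is 285 mm wide (x) by 400 mm tall (z), surrounded by a border 53 mm wide on all four sides. The frame is 18 mm deep and is made of two full-height vertical stiles with two horizontal rails fitted between them.

Four stools sit around the table at the −y, +y, −x, +x sides. The picture frame is on top of the table, centred.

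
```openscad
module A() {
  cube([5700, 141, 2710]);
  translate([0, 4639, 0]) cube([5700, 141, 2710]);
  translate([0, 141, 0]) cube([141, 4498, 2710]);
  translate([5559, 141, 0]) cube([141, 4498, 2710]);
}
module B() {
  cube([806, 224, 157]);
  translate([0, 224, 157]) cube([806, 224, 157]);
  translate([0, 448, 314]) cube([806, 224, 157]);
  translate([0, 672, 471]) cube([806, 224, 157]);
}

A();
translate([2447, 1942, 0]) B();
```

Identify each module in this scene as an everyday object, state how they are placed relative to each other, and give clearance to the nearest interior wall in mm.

A is a house frame. B is a staircase. The staircase sits inside the house frame, centred. The clearance to the nearest interior wall is 1801 mm.

Clearances: x = 2306, y = 1801; minimum 1801 mm.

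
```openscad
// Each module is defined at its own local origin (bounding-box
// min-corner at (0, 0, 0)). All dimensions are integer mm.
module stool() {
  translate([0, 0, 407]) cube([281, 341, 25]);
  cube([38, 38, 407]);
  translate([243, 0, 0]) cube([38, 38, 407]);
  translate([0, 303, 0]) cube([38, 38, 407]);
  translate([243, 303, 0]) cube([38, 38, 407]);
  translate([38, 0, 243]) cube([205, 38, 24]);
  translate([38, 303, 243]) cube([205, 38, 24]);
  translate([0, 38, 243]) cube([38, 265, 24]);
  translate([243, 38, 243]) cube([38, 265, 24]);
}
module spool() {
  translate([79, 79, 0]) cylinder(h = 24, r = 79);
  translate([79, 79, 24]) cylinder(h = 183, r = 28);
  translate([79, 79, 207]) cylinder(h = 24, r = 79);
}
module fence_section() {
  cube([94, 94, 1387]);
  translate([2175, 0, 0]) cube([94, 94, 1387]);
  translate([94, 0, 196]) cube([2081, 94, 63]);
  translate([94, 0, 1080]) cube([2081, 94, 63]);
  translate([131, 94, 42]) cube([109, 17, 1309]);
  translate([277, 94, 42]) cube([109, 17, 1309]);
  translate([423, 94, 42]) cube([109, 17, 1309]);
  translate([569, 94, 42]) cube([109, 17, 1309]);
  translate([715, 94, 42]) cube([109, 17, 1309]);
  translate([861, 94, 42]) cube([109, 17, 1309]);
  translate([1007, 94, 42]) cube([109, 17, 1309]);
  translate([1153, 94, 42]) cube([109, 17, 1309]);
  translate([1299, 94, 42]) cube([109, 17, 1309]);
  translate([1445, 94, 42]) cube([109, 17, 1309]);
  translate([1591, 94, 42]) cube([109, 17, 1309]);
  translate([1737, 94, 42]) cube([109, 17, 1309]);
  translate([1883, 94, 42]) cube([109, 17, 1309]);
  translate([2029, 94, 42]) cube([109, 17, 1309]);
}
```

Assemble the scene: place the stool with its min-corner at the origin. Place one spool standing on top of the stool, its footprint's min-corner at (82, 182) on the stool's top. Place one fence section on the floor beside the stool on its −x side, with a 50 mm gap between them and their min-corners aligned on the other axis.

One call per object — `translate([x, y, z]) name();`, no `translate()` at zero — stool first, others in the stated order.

stool();
translate([82, 182, 432]) spool();
translate([-2319, 0, 0]) fence_section();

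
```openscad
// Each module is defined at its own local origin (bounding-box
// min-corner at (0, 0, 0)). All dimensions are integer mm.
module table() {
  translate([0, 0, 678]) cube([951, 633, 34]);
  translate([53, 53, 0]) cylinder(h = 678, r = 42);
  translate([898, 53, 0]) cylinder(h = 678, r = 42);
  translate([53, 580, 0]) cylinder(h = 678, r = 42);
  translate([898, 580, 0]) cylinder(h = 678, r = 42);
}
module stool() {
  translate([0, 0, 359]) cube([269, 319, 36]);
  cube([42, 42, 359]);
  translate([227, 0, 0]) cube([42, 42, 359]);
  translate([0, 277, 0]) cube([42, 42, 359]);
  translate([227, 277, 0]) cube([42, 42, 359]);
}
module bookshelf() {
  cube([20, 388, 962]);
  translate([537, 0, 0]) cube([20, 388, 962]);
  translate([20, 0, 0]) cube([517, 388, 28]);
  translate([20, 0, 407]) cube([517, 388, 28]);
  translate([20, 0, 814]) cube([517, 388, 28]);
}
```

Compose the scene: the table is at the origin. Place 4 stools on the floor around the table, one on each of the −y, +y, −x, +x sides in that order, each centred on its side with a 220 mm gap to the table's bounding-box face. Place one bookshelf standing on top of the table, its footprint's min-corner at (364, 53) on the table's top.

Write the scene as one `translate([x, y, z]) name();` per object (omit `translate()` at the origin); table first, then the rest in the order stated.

table();
translate([341, -539, 0]) stool();
translate([341, 853, 0]) stool();
translate([-489, 157, 0]) stool();
translate([1171, 157, 0]) stool();
translate([364, 53, 712]) bookshelf();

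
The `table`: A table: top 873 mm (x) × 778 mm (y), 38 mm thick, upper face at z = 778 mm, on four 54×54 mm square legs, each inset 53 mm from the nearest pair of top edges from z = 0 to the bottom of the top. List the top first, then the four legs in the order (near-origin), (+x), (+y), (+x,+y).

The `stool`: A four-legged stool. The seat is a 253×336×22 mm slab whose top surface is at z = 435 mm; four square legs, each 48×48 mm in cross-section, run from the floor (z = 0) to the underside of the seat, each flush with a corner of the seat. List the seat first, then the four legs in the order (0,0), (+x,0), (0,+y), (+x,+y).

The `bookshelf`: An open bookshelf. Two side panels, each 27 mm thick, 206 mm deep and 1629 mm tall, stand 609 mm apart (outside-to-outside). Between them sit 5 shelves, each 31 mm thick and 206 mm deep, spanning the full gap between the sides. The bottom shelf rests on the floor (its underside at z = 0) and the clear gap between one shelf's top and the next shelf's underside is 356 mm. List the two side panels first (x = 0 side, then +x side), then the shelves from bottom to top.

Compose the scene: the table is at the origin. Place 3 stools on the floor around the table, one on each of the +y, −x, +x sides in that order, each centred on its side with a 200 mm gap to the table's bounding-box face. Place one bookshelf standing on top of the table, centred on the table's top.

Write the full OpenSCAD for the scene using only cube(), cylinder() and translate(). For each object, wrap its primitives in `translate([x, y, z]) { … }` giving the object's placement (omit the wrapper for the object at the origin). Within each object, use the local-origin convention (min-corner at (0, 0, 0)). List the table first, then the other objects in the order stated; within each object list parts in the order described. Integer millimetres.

translate([0, 0, 740]) cube([873, 778, 38]);
translate([53, 53, 0]) cube([54, 54, 740]);
translate([766, 53, 0]) cube([54, 54, 740]);
translate([53, 671, 0]) cube([54, 54, 740]);
translate([766, 671, 0]) cube([54, 54, 740]);
translate([310, 978, 0]) {
  translate([0, 0, 413]) cube([253, 336, 22]);
  cube([48, 48, 413]);
  translate([205, 0, 0]) cube([48, 48, 413]);
  translate([0, 288, 0]) cube([48, 48, 413]);
  translate([205, 288, 0]) cube([48, 48, 413]);
}
translate([-453, 221, 0]) {
  translate([0, 0, 413]) cube([253, 336, 22]);
  cube([48, 48, 413]);
  translate([205, 0, 0]) cube([48, 48, 413]);
  translate([0, 288, 0]) cube([48, 48, 413]);
  translate([205, 288, 0]) cube([48, 48, 413]);
}
translate([1073, 221, 0]) {
  translate([0, 0, 413]) cube([253, 336, 22]);
  cube([48, 48, 413]);
  translate([205, 0, 0]) cube([48, 48, 413]);
  translate([0, 288, 0]) cube([48, 48, 413]);
  translate([205, 288, 0]) cube([48, 48, 413]);
}
translate([132, 286, 778]) {
  cube([27, 206, 1629]);
  translate([582, 0, 0]) cube([27, 206, 1629]);
  translate([27, 0, 0]) cube([555, 206, 31]);
  translate([27, 0, 387]) cube([555, 206, 31]);
  translate([27, 0, 774]) cube([555, 206, 31]);
  translate([27, 0, 1161]) cube([555, 206, 31]);
  translate([27, 0, 1548]) cube([555, 206, 31]);
}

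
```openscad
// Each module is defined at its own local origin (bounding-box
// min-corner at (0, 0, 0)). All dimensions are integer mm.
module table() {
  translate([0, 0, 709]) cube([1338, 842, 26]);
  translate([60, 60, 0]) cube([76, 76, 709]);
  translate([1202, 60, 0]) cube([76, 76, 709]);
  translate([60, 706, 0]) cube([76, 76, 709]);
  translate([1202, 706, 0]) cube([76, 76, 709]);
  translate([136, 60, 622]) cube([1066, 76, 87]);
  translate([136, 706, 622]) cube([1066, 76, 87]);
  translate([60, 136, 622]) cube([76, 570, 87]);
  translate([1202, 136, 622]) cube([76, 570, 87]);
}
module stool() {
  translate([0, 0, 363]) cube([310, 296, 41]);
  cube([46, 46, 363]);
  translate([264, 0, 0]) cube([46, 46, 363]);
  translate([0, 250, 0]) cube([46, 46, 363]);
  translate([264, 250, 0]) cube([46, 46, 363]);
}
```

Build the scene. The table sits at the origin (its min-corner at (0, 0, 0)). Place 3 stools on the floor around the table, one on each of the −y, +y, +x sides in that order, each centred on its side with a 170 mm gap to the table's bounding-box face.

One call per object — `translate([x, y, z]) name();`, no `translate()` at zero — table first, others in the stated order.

table();
translate([514, -466, 0]) stool();
translate([514, 1012, 0]) stool();
translate([1508, 273, 0]) stool();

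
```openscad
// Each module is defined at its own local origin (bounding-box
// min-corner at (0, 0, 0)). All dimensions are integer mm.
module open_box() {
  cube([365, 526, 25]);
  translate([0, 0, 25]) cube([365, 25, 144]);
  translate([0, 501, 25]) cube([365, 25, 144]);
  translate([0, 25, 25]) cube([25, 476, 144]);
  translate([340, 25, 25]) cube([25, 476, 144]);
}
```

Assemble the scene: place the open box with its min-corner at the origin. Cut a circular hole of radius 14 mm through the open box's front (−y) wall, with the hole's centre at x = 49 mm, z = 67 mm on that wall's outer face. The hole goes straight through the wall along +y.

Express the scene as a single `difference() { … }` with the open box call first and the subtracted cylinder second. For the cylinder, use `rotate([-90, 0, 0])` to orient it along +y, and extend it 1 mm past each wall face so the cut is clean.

difference() {
  open_box();
  translate([49, -1, 67]) rotate([-90, 0, 0]) cylinder(h = 27, r = 14);
}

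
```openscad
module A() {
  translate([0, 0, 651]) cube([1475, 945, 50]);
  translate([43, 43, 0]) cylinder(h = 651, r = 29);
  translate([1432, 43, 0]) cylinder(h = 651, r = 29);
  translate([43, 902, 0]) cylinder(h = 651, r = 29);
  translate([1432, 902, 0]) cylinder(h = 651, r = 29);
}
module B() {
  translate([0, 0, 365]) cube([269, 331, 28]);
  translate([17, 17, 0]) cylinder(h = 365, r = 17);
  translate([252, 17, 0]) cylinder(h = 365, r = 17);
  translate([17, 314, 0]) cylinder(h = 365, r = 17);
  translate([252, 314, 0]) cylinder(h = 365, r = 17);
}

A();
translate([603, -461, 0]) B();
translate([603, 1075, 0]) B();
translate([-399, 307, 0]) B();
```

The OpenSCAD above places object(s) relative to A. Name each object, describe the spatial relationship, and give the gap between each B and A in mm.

A is a table. B is a stool. Three stools sit around the table at the −y, +y, −x sides. The gap between each stool and the table is 130 mm.

Each stool's nearest face is 130 mm from the table's bounding box.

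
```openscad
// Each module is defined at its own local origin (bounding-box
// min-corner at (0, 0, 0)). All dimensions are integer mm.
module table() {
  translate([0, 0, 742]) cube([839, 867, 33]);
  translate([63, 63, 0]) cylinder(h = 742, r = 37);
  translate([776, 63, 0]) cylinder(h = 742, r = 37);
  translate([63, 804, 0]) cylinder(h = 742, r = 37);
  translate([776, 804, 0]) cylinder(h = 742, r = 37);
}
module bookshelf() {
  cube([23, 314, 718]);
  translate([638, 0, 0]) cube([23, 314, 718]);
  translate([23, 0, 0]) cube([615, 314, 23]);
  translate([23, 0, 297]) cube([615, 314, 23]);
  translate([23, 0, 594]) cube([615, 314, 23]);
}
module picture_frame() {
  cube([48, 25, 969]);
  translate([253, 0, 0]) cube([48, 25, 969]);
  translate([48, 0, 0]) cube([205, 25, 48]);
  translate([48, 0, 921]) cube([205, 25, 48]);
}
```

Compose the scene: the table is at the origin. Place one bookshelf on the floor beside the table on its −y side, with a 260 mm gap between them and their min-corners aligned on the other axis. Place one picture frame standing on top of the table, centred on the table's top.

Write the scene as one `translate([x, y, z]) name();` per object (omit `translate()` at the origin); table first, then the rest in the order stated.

table();
translate([0, -574, 0]) bookshelf();
translate([269, 421, 775]) picture_frame();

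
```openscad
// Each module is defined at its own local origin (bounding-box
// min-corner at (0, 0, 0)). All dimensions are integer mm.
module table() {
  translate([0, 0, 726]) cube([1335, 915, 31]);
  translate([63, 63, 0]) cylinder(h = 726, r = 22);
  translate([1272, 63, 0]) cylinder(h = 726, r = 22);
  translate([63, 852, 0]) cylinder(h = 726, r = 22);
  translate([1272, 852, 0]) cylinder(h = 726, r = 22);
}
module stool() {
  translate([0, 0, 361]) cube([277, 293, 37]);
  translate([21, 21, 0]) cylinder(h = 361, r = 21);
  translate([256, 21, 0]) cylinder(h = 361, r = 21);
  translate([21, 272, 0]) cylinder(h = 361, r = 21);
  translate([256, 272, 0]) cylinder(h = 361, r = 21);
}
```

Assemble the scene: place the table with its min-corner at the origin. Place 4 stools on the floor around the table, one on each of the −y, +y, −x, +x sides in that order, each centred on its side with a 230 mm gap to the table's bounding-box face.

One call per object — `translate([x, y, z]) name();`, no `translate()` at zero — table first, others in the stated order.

table();
translate([529, -523, 0]) stool();
translate([529, 1145, 0]) stool();
translate([-507, 311, 0]) stool();
translate([1565, 311, 0]) stool();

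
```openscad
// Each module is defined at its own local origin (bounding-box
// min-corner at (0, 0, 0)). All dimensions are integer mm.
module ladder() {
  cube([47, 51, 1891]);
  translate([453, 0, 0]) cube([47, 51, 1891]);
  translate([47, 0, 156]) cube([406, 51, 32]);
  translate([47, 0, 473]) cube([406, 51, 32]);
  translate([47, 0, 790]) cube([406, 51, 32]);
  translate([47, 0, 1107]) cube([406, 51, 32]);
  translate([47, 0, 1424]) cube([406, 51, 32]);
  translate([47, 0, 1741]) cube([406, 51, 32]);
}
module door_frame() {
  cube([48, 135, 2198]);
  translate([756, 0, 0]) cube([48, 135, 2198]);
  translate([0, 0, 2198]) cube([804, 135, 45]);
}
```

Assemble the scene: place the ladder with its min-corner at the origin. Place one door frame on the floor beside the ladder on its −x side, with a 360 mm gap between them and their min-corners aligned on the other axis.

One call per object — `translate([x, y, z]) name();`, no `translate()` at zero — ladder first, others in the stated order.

ladder();
translate([-1164, 0, 0]) door_frame();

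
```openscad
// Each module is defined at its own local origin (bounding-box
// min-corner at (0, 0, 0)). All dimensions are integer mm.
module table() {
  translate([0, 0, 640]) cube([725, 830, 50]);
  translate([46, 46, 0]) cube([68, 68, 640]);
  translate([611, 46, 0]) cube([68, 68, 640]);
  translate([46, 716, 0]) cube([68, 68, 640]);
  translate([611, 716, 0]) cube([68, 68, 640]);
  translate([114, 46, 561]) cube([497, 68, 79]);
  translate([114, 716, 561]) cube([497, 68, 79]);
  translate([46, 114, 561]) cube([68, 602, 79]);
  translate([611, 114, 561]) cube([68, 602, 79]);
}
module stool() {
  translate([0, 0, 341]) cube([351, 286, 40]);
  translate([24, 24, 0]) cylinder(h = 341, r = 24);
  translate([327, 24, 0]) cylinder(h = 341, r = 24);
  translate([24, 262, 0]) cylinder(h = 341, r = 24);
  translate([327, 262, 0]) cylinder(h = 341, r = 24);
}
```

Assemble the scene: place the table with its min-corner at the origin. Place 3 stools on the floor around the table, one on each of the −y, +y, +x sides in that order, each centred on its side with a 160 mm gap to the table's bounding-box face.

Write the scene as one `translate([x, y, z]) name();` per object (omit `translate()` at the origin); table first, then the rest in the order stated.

table();
translate([187, -446, 0]) stool();
translate([187, 990, 0]) stool();
translate([885, 272, 0]) stool();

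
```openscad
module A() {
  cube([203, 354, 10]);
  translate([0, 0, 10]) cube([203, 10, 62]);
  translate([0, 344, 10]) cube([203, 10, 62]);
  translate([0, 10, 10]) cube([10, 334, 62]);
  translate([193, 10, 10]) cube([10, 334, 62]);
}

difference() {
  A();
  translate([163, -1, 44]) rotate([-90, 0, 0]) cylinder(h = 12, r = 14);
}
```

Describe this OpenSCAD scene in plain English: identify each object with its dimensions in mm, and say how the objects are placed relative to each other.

A is an open-topped rectangular box: outside dimensions 203×354×72 mm, with a uniform wall and base thickness of 10 mm. The base is a full 203×354 slab on the floor; four walls sit on top of the base. The front and back walls (the −y and +y sides) span the full width; the two side walls fit between them.

The open box has a circular hole of radius 14 mm through its front wall, centred at (x = 163, z = 44).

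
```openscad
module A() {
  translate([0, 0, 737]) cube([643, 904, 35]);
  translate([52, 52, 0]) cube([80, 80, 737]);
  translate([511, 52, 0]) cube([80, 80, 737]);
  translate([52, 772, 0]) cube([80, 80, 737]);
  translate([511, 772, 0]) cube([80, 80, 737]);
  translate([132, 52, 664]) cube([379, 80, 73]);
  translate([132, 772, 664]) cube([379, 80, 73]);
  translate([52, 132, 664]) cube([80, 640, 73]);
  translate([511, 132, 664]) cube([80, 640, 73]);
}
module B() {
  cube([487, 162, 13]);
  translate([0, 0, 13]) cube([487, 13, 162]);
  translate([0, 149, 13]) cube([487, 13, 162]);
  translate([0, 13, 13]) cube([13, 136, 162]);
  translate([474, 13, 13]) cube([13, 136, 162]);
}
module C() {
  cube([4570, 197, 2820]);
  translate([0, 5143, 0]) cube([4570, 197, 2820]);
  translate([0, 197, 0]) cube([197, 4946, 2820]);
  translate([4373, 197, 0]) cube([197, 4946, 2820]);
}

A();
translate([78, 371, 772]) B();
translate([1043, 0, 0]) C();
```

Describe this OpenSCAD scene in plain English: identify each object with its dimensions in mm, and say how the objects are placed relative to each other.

A is a rectangular dining table. The top is 643×904×35 mm with its upper surface at z = 772 mm. It stands on four 80×80 mm square legs, each inset 52 mm from the nearest pair of top edges, running from the floor to the underside of the top. Four apron rails, 80 mm thick and 73 mm tall, run between adjacent legs with their top edges flush with the underside of the top and their outer faces flush with the legs' outer faces.

B is an open-topped rectangular box: outside dimensions 487×162×175 mm, with a uniform wall and base thickness of 13 mm. The base is a full 487×162 slab on the floor; four walls sit on top of the base. The front and back walls (the −y and +y sides) span the full width; the two side walls fit between them.

C is the wall frame of a small rectangular building: four walls, each 2820 mm tall and 197 mm thick, enclosing a footprint 4570 mm (x) by 5340 mm (y) outside-to-outside, with no floor or roof. The front and back walls (the −y and +y sides) span the full width; the two side walls fit between them.

The open box is on top of the table, centred. The house frame is on the floor beside the table on its +x side.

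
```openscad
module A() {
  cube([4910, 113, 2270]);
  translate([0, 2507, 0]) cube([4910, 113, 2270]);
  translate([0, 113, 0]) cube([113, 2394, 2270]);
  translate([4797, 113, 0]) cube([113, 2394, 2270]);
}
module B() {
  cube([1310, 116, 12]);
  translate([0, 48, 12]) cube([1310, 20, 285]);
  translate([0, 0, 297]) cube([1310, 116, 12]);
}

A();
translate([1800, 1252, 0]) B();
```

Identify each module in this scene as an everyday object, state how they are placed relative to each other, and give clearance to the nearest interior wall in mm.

A is a house frame. B is an I-beam. The I-beam sits inside the house frame, centred. The clearance to the nearest interior wall is 1139 mm.

Clearances: x = 1687, y = 1139; minimum 1139 mm.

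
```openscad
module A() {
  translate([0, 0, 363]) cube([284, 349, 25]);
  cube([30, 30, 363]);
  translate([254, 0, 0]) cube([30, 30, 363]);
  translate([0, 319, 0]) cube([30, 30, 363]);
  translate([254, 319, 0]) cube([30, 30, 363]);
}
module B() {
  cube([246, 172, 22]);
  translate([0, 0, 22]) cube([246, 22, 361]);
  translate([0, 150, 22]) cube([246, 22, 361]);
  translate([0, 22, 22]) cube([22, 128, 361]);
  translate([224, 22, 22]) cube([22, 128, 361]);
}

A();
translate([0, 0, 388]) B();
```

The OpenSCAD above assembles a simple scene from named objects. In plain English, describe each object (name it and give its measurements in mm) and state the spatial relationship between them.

A is a simple wooden stool: a rectangular seat 284 mm (x) by 349 mm (y), 25 mm thick, top face at z = 388 mm, on four square legs, each 30×30 mm in cross-section. The legs rest on z = 0, each flush with a corner of the seat.

B is an open storage box with external size 246×172×383 mm and wall thickness 22 mm (the base is also 22 mm thick). The base covers the whole footprint; the four walls stand on the base, with the y-facing walls full-width and the x-facing walls fitting between their inner faces.

The open box is on top of the stool.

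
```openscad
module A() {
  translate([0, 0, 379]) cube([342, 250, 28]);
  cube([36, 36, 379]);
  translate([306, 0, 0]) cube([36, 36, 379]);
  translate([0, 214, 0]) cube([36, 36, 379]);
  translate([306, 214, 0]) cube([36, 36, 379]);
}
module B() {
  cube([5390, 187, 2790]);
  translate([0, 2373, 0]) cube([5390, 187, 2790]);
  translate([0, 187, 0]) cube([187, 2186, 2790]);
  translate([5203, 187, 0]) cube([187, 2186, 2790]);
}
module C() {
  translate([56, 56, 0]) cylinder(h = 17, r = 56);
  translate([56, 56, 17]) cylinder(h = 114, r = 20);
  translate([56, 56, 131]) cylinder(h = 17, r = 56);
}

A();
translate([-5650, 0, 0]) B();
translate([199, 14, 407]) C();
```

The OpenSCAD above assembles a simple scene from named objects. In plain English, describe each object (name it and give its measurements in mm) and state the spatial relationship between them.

A is a simple wooden stool: a rectangular seat 342 mm (x) by 250 mm (y), 28 mm thick, top face at z = 407 mm, on four square legs, each 36×36 mm in cross-section. The legs rest on z = 0, each flush with a corner of the seat.

B is the wall frame of a small rectangular building: four walls, each 2790 mm tall and 187 mm thick, enclosing a footprint 5390 mm (x) by 2560 mm (y) outside-to-outside, with no floor or roof. The front and back walls (the −y and +y sides) span the full width; the two side walls fit between them.

C is a spool: two coaxial disc flanges of radius 56 mm and thickness 17 mm, joined by a core cylinder of radius 20 mm and height 114 mm. The lower flange rests on z = 0 and the three cylinders share a vertical axis.

The house frame is on the floor beside the stool on its −x side. The spool is on top of the stool.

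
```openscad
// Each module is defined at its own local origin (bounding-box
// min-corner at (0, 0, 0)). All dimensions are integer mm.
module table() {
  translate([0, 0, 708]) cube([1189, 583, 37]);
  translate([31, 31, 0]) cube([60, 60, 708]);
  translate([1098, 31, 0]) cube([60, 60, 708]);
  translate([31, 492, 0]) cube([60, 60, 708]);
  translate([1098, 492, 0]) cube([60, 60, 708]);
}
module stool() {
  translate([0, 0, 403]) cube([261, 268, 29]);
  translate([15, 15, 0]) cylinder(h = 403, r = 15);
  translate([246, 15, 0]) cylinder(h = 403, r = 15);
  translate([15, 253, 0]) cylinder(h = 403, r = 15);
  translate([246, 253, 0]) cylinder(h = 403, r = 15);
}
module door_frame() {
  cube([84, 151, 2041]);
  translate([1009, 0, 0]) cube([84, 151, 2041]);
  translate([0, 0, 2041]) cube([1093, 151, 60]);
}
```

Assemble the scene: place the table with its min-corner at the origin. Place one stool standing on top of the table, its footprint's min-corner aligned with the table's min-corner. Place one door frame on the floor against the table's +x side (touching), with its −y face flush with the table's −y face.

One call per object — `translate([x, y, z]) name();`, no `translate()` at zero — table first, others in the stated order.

table();
translate([0, 0, 745]) stool();
translate([1189, 0, 0]) door_frame();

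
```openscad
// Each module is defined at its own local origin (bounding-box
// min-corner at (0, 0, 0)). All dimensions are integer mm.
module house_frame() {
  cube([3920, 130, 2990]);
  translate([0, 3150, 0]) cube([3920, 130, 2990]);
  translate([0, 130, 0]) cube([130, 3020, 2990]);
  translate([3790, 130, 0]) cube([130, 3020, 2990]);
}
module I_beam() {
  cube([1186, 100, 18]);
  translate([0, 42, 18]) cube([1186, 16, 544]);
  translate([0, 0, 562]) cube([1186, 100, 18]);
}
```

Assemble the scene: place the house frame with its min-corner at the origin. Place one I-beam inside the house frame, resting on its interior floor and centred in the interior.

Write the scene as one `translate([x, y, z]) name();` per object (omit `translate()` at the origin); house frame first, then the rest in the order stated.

house_frame();
translate([1367, 1590, 0]) I_beam();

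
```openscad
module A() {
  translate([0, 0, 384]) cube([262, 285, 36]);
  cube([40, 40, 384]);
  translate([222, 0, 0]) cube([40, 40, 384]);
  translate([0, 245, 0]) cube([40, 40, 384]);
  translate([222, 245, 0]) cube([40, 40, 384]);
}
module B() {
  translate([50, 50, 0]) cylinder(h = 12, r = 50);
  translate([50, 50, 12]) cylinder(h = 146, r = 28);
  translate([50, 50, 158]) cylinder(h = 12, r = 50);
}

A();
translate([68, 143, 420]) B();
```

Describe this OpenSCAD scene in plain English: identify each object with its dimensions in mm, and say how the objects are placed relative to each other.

A is a four-legged stool. The seat is 262×285 mm, 36 mm thick, top at z = 420 mm. It stands on four square legs, each 40×40 mm in cross-section, from z = 0 to the seat underside, each flush with a corner of the seat.

B is a spool: two coaxial disc flanges of radius 50 mm and thickness 12 mm, joined by a core cylinder of radius 28 mm and height 146 mm. The lower flange rests on z = 0 and the three cylinders share a vertical axis.

The spool is on top of the stool.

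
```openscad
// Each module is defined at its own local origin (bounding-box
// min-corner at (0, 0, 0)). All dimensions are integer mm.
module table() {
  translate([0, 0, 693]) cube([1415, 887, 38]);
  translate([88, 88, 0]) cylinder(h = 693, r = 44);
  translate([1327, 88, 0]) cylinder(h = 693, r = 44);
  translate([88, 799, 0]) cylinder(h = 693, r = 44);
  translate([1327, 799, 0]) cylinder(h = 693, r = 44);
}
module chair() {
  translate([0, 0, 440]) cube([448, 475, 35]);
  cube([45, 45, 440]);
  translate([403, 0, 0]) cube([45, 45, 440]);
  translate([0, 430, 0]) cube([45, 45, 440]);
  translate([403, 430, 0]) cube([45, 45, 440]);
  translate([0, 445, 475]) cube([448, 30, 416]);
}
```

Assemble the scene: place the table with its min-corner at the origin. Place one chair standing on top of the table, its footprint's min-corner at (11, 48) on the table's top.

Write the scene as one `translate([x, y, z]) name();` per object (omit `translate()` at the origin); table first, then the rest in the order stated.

table();
translate([11, 48, 731]) chair();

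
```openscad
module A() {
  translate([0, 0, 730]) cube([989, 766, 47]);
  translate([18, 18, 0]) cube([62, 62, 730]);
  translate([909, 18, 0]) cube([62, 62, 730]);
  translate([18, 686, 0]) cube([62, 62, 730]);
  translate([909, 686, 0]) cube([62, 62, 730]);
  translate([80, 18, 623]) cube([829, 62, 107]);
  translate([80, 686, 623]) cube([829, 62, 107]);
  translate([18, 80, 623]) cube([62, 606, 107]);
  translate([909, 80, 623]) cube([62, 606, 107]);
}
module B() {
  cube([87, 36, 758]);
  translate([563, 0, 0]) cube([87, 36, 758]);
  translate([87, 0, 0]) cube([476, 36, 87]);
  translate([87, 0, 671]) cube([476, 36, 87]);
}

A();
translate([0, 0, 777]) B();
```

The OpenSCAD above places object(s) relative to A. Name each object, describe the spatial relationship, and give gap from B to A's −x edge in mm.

A is a table. B is a picture frame. The picture frame is on top of the table. The gap from the picture frame to the table's −x edge is 0 mm.

The picture frame's min-x is at 0; the table's min-x is 0; gap = 0 mm.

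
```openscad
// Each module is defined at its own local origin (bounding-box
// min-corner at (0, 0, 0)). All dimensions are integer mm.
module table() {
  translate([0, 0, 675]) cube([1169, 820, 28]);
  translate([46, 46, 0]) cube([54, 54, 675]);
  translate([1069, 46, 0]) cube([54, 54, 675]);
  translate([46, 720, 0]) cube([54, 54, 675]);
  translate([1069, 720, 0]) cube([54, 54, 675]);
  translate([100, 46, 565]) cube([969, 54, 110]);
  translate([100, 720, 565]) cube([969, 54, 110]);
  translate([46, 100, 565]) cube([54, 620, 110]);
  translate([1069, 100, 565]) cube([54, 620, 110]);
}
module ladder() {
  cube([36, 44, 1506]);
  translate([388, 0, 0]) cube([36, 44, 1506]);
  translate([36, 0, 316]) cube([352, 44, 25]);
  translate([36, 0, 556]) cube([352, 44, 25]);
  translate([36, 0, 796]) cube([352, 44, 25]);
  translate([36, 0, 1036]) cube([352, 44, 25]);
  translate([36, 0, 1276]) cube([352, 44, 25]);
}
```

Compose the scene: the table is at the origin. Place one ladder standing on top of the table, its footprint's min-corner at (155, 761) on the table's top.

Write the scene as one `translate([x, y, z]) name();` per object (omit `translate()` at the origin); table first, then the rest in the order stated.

table();
translate([155, 761, 703]) ladder();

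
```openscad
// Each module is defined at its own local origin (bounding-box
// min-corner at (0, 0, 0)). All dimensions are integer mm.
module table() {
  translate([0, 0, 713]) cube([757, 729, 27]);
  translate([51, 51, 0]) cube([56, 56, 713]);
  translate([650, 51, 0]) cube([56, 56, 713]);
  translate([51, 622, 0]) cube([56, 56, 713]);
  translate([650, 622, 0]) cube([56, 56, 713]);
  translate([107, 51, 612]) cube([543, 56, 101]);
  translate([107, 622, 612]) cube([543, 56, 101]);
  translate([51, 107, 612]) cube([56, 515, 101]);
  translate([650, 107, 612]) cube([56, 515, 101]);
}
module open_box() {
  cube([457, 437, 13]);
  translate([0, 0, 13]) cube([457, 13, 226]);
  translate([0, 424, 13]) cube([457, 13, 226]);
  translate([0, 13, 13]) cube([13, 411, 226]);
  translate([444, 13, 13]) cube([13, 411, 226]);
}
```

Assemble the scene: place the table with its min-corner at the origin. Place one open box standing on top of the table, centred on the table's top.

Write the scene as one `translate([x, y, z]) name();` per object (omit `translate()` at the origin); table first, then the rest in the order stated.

table();
translate([150, 146, 740]) open_box();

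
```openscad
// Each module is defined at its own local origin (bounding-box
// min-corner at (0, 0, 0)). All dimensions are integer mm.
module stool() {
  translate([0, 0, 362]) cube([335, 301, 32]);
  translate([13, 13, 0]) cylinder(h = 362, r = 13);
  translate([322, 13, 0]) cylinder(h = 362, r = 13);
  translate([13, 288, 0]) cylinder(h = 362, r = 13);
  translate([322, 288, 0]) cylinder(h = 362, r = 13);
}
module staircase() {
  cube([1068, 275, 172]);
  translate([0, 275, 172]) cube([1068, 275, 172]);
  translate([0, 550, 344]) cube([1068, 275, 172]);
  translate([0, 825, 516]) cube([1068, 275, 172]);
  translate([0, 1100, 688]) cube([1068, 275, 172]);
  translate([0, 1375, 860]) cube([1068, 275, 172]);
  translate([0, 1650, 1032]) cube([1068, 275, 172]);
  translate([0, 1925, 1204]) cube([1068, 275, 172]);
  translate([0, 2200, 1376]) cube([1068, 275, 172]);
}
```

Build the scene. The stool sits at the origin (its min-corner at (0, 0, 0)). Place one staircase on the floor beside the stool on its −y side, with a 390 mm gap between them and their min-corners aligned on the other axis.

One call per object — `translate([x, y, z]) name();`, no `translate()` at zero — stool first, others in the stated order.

stool();
translate([0, -2865, 0]) staircase();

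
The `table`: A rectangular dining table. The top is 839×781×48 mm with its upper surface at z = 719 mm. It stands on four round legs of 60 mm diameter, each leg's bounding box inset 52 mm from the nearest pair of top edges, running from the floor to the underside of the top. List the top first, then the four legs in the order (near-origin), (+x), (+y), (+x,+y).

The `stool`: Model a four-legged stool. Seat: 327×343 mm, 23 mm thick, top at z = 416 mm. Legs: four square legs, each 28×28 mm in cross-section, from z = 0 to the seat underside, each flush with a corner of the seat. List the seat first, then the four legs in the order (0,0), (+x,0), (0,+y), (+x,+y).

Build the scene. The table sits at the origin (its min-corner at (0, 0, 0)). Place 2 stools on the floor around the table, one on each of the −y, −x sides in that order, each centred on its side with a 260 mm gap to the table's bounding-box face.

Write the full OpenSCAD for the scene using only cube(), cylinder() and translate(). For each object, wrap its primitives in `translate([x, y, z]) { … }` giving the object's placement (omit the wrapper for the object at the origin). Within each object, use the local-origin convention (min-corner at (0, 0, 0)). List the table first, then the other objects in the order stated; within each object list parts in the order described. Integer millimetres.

translate([0, 0, 671]) cube([839, 781, 48]);
translate([82, 82, 0]) cylinder(h = 671, r = 30);
translate([757, 82, 0]) cylinder(h = 671, r = 30);
translate([82, 699, 0]) cylinder(h = 671, r = 30);
translate([757, 699, 0]) cylinder(h = 671, r = 30);
translate([256, -603, 0]) {
  translate([0, 0, 393]) cube([327, 343, 23]);
  cube([28, 28, 393]);
  translate([299, 0, 0]) cube([28, 28, 393]);
  translate([0, 315, 0]) cube([28, 28, 393]);
  translate([299, 315, 0]) cube([28, 28, 393]);
}
translate([-587, 219, 0]) {
  translate([0, 0, 393]) cube([327, 343, 23]);
  cube([28, 28, 393]);
  translate([299, 0, 0]) cube([28, 28, 393]);
  translate([0, 315, 0]) cube([28, 28, 393]);
  translate([299, 315, 0]) cube([28, 28, 393]);
}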